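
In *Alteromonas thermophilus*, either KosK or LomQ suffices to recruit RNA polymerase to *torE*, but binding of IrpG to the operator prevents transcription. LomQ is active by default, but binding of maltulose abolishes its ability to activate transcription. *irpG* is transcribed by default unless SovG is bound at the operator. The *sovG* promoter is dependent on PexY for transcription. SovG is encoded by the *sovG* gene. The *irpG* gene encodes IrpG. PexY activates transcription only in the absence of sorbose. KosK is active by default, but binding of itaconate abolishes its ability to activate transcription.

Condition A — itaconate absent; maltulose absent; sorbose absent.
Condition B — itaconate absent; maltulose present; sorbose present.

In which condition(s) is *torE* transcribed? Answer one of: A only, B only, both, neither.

Condition A:
Itaconate is absent, so KosK is active.
Maltulose is absent, so LomQ is active.
Sorbose is absent, so PexY is active.
No repressor is bound and PexY is active, so *sovG* is transcribed.
So SovG is produced and active.
With repressor SovG bound, *irpG* is not transcribed.
So IrpG is not produced.
Activator KosK is present, so *torE* is transcribed.
→ *torE* is ON in A.
Condition B:
Itaconate is absent, so KosK is active.
Maltulose is present, so LomQ is inactive.
Sorbose is present, so PexY is inactive.
Required activator PexY is absent, so *sovG* is not transcribed.
So SovG is not produced.
With no repressor bound, *irpG* is transcribed.
So IrpG is produced and active.
With repressor IrpG bound, *torE* is not transcribed.
→ *torE* is OFF in B.

A only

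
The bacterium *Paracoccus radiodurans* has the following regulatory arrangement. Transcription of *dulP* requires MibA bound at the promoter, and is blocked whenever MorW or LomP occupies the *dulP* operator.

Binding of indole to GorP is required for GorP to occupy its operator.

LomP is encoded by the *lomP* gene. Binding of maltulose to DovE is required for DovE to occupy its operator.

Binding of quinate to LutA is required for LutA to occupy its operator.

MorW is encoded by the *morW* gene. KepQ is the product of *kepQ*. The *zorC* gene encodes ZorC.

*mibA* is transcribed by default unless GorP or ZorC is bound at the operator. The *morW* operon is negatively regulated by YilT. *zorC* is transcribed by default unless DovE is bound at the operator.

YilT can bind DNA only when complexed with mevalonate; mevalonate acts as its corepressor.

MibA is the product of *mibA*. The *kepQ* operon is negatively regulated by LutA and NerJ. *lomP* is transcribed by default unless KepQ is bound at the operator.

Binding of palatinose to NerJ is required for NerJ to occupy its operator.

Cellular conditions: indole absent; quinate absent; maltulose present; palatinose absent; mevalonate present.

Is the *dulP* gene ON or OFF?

ON

Mevalonate is present, so YilT is active.
With repressor YilT bound, *morW* is not transcribed.
So MorW is not produced.
Indole is absent, so GorP is inactive.
Maltulose is present, so DovE is active.
With repressor DovE bound, *zorC* is not transcribed.
So ZorC is not produced.
With no repressor bound, *mibA* is transcribed.
So MibA is produced and active.
Quinate is absent, so LutA is inactive.
Palatinose is absent, so NerJ is inactive.
With no repressor bound, *kepQ* is transcribed.
So KepQ is produced and active.
With repressor KepQ bound, *lomP* is not transcribed.
So LomP is not produced.
No repressor is bound and MibA is active, so *dulP* is transcribed.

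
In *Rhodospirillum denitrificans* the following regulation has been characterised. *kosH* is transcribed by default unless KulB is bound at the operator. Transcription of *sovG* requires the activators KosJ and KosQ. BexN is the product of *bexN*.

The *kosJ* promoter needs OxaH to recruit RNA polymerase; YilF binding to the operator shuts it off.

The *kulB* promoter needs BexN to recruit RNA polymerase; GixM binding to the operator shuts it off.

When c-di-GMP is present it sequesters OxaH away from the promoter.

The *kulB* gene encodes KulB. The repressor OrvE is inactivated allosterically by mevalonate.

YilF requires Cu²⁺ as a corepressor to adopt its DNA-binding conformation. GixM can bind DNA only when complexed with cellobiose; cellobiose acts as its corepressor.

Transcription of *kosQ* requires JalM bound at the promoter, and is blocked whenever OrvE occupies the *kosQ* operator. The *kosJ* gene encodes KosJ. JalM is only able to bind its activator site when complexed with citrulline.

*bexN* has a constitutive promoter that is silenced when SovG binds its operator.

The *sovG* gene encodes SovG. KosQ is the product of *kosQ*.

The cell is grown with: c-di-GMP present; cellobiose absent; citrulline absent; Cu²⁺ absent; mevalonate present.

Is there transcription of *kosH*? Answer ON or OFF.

c-di-GMP is present, so OxaH is inactive.
Cu²⁺ is absent, so YilF is inactive.
Required activator OxaH is absent, so *kosJ* is not transcribed.
So KosJ is not produced.
Citrulline is absent, so JalM is inactive.
Mevalonate is present, so OrvE is inactive.
Required activator JalM is absent, so *kosQ* is not transcribed.
So KosQ is not produced.
Required activator KosJ is absent, so *sovG* is not transcribed.
So SovG is not produced.
With no repressor bound, *bexN* is transcribed.
So BexN is produced and active.
Cellobiose is absent, so GixM is inactive.
No repressor is bound and BexN is active, so *kulB* is transcribed.
So KulB is produced and active.
With repressor KulB bound, *kosH* is not transcribed.

OFF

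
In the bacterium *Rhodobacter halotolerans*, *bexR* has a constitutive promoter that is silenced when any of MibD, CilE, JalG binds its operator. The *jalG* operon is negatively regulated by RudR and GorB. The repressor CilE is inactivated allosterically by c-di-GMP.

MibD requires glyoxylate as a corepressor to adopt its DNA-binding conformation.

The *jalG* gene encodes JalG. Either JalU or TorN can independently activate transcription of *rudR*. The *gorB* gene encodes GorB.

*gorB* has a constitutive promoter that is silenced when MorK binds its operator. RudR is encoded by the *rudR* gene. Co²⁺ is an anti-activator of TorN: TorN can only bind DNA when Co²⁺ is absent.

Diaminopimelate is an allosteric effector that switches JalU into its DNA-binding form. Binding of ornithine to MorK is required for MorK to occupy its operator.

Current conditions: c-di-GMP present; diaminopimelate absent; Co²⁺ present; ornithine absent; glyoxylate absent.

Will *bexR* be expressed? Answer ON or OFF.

ON

Glyoxylate is absent, so MibD is inactive.
c-di-GMP is present, so CilE is inactive.
Diaminopimelate is absent, so JalU is inactive.
Co²⁺ is present, so TorN is inactive.
No activator is available at the *rudR* promoter, so *rudR* is not transcribed.
So RudR is not produced.
Ornithine is absent, so MorK is inactive.
With no repressor bound, *gorB* is transcribed.
So GorB is produced and active.
With repressor GorB bound, *jalG* is not transcribed.
So JalG is not produced.
With no repressor bound, *bexR* is transcribed.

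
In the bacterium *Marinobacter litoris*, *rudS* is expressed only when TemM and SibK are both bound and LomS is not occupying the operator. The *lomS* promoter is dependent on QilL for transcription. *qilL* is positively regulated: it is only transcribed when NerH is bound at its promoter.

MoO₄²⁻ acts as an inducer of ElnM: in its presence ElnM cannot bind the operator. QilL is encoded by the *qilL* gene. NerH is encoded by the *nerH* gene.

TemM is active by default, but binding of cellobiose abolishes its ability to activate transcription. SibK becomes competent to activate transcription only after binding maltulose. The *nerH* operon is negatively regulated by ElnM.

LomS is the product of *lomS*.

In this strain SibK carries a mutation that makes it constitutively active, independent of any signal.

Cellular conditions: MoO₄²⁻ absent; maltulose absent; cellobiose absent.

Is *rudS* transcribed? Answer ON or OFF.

MoO₄²⁻ is absent, so ElnM is active.
With repressor ElnM bound, *nerH* is not transcribed.
So NerH is not produced.
Required activator NerH is absent, so *qilL* is not transcribed.
So QilL is not produced.
Required activator QilL is absent, so *lomS* is not transcribed.
So LomS is not produced.
Cellobiose is absent, so TemM is active.
SibK is constitutively active in this strain.
No repressor is bound and TemM and SibK are active, so *rudS* is transcribed.

ON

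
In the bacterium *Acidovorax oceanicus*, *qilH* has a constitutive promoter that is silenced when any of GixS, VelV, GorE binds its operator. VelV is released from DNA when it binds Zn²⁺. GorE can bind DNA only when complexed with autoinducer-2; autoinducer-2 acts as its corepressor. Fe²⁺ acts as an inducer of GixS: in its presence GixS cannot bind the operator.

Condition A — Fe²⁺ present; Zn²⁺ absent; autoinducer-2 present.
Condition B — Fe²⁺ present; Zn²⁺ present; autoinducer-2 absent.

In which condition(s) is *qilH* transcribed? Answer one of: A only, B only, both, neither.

B only

Condition A:
Fe²⁺ is present, so GixS is inactive.
Zn²⁺ is absent, so VelV is active.
Autoinducer-2 is present, so GorE is active.
With repressor VelV bound, *qilH* is not transcribed.
→ *qilH* is OFF in A.
Condition B:
Fe²⁺ is present, so GixS is inactive.
Zn²⁺ is present, so VelV is inactive.
Autoinducer-2 is absent, so GorE is inactive.
With no repressor bound, *qilH* is transcribed.
→ *qilH* is ON in B.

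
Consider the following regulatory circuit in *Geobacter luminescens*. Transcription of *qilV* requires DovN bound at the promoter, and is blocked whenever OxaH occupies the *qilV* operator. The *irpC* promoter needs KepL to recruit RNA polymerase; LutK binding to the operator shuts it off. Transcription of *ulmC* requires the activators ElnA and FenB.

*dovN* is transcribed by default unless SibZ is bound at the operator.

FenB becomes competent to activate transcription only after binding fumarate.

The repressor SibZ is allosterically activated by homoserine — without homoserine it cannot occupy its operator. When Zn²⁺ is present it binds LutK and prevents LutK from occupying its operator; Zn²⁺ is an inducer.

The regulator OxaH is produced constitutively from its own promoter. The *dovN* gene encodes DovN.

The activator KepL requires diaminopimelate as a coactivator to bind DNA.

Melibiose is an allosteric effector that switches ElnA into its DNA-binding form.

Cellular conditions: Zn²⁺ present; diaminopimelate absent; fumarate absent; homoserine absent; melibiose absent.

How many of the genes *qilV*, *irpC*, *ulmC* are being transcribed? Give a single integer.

0

Homoserine is absent, so SibZ is inactive.
With no repressor bound, *dovN* is transcribed.
So DovN is produced and active.
OxaH is produced constitutively and is active.
With repressor OxaH bound, *qilV* is not transcribed.
→ *qilV* is OFF.
Zn²⁺ is present, so LutK is inactive.
Diaminopimelate is absent, so KepL is inactive.
Required activator KepL is absent, so *irpC* is not transcribed.
→ *irpC* is OFF.
Melibiose is absent, so ElnA is inactive.
Fumarate is absent, so FenB is inactive.
Required activator ElnA is absent, so *ulmC* is not transcribed.
→ *ulmC* is OFF.
0 of the 3 genes are transcribed.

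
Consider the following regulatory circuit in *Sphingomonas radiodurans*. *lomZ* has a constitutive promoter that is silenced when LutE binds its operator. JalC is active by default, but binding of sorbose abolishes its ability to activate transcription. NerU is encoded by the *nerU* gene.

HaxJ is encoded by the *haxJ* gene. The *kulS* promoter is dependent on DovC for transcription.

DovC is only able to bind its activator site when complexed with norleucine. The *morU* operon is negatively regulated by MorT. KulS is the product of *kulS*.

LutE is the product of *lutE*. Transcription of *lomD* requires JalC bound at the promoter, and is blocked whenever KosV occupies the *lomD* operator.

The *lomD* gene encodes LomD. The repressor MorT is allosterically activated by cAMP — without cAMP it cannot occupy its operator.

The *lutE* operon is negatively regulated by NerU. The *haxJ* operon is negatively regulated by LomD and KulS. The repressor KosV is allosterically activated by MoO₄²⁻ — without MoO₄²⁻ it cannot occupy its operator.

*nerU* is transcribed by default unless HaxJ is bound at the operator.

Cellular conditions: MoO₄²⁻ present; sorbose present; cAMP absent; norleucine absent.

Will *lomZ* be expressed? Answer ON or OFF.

OFF

Sorbose is present, so JalC is inactive.
MoO₄²⁻ is present, so KosV is active.
With repressor KosV bound, *lomD* is not transcribed.
So LomD is not produced.
Norleucine is absent, so DovC is inactive.
Required activator DovC is absent, so *kulS* is not transcribed.
So KulS is not produced.
With no repressor bound, *haxJ* is transcribed.
So HaxJ is produced and active.
With repressor HaxJ bound, *nerU* is not transcribed.
So NerU is not produced.
With no repressor bound, *lutE* is transcribed.
So LutE is produced and active.
With repressor LutE bound, *lomZ* is not transcribed.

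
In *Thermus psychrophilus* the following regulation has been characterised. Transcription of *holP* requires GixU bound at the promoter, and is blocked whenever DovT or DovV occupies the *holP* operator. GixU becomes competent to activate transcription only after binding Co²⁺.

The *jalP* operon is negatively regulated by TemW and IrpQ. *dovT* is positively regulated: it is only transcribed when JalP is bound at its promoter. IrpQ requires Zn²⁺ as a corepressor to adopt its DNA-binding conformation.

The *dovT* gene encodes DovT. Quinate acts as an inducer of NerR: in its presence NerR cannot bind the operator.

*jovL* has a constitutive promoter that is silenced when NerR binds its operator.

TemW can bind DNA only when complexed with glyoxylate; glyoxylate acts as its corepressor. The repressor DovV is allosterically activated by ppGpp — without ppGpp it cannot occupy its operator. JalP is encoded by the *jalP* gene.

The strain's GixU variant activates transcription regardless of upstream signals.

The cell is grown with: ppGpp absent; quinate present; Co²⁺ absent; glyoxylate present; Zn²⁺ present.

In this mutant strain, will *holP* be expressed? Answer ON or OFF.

ON

Glyoxylate is present, so TemW is active.
Zn²⁺ is present, so IrpQ is active.
With repressor TemW bound, *jalP* is not transcribed.
So JalP is not produced.
Required activator JalP is absent, so *dovT* is not transcribed.
So DovT is not produced.
GixU is constitutively active in this strain.
ppGpp is absent, so DovV is inactive.
No repressor is bound and GixU is active, so *holP* is transcribed.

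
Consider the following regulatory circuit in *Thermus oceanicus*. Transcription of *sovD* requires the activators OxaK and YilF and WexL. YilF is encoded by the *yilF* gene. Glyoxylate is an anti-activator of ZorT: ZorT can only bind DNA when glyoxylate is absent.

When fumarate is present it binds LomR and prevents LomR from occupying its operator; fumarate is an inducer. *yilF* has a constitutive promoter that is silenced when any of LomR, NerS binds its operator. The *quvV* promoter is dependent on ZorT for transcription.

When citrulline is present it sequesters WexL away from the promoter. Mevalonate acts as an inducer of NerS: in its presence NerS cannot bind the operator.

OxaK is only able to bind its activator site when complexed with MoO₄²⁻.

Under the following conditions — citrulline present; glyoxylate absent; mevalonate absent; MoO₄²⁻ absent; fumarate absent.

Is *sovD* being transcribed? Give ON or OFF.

OFF

MoO₄²⁻ is absent, so OxaK is inactive.
Fumarate is absent, so LomR is active.
Mevalonate is absent, so NerS is active.
With repressor LomR bound, *yilF* is not transcribed.
So YilF is not produced.
Citrulline is present, so WexL is inactive.
Required activator OxaK is absent, so *sovD* is not transcribed.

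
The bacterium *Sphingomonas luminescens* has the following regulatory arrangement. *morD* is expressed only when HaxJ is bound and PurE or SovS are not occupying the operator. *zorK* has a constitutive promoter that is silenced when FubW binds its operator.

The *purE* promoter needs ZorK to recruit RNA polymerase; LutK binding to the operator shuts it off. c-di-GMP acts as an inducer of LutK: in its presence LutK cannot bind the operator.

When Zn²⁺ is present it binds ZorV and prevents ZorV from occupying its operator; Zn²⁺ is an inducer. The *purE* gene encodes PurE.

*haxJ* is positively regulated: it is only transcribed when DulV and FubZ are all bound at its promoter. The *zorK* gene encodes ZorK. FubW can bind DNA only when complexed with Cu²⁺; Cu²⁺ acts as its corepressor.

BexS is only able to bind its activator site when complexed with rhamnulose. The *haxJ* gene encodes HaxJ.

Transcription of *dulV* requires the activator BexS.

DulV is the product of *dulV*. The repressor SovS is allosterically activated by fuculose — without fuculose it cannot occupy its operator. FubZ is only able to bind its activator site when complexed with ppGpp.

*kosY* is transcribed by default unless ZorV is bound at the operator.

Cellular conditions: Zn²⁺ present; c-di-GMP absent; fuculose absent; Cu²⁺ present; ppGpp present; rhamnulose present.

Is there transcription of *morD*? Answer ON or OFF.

ON

Cu²⁺ is present, so FubW is active.
With repressor FubW bound, *zorK* is not transcribed.
So ZorK is not produced.
c-di-GMP is absent, so LutK is active.
With repressor LutK bound, *purE* is not transcribed.
So PurE is not produced.
Fuculose is absent, so SovS is inactive.
Rhamnulose is present, so BexS is active.
No repressor is bound and BexS is active, so *dulV* is transcribed.
So DulV is produced and active.
ppGpp is present, so FubZ is active.
No repressor is bound and DulV and FubZ are active, so *haxJ* is transcribed.
So HaxJ is produced and active.
No repressor is bound and HaxJ is active, so *morD* is transcribed.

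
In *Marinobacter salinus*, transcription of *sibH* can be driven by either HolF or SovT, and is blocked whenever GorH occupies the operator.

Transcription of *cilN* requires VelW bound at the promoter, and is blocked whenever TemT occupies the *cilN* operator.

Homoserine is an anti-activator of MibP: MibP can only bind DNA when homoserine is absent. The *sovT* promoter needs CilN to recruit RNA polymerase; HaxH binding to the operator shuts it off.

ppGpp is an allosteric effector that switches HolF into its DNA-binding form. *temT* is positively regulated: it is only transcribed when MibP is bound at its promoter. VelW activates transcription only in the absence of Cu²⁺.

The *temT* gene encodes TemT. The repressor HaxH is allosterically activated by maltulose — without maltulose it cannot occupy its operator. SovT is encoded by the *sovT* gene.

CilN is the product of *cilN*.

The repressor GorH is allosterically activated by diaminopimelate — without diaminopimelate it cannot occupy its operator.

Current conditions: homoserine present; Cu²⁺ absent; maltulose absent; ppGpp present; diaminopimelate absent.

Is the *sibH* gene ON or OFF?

ON

Diaminopimelate is absent, so GorH is inactive.
ppGpp is present, so HolF is active.
Homoserine is present, so MibP is inactive.
Required activator MibP is absent, so *temT* is not transcribed.
So TemT is not produced.
Cu²⁺ is absent, so VelW is active.
No repressor is bound and VelW is active, so *cilN* is transcribed.
So CilN is produced and active.
Maltulose is absent, so HaxH is inactive.
No repressor is bound and CilN is active, so *sovT* is transcribed.
So SovT is produced and active.
Activator HolF is present, so *sibH* is transcribed.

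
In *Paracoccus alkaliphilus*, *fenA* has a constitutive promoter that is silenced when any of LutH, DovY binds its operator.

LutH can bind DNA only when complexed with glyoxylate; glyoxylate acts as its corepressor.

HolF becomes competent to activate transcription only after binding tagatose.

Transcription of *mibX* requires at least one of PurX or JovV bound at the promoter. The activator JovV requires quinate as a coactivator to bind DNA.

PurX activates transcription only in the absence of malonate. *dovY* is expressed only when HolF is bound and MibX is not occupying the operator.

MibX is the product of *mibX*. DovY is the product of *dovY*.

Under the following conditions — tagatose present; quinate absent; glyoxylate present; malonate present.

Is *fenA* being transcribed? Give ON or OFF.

OFF

Glyoxylate is present, so LutH is active.
Malonate is present, so PurX is inactive.
Quinate is absent, so JovV is inactive.
No activator is available at the *mibX* promoter, so *mibX* is not transcribed.
So MibX is not produced.
Tagatose is present, so HolF is active.
No repressor is bound and HolF is active, so *dovY* is transcribed.
So DovY is produced and active.
With repressor LutH bound, *fenA* is not transcribed.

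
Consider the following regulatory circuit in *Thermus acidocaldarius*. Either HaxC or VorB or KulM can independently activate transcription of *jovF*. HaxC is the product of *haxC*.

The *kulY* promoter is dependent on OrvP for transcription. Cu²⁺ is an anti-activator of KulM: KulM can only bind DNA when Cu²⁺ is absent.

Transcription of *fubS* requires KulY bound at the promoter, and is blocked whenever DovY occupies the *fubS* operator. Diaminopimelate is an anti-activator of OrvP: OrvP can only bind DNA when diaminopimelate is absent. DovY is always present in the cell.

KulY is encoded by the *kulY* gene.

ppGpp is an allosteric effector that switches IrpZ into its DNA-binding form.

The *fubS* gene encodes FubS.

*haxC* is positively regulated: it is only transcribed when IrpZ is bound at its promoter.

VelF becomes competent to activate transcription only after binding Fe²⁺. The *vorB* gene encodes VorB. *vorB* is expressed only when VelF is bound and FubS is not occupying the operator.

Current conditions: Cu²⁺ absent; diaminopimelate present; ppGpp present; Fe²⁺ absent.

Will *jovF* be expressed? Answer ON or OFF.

ON

ppGpp is present, so IrpZ is active.
No repressor is bound and IrpZ is active, so *haxC* is transcribed.
So HaxC is produced and active.
DovY is produced constitutively and is active.
Diaminopimelate is present, so OrvP is inactive.
Required activator OrvP is absent, so *kulY* is not transcribed.
So KulY is not produced.
With repressor DovY bound, *fubS* is not transcribed.
So FubS is not produced.
Fe²⁺ is absent, so VelF is inactive.
Required activator VelF is absent, so *vorB* is not transcribed.
So VorB is not produced.
Cu²⁺ is absent, so KulM is active.
Activator HaxC is present, so *jovF* is transcribed.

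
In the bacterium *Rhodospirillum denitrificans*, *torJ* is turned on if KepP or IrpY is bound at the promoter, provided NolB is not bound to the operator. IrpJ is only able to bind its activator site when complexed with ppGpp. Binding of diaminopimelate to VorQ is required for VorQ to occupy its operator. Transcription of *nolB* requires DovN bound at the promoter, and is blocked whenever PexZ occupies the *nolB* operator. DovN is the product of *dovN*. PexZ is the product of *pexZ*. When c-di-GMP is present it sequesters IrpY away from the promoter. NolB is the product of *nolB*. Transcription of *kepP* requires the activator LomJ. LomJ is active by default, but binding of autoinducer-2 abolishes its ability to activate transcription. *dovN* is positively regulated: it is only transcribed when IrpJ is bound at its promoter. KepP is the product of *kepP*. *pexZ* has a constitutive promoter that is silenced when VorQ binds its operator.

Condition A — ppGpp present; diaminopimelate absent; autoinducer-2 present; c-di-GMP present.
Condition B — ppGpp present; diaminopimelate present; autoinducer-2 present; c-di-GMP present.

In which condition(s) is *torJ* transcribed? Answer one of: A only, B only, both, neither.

neither

Condition A:
ppGpp is present, so IrpJ is active.
No repressor is bound and IrpJ is active, so *dovN* is transcribed.
So DovN is produced and active.
Diaminopimelate is absent, so VorQ is inactive.
With no repressor bound, *pexZ* is transcribed.
So PexZ is produced and active.
With repressor PexZ bound, *nolB* is not transcribed.
So NolB is not produced.
Autoinducer-2 is present, so LomJ is inactive.
Required activator LomJ is absent, so *kepP* is not transcribed.
So KepP is not produced.
c-di-GMP is present, so IrpY is inactive.
No activator is available at the *torJ* promoter, so *torJ* is not transcribed.
→ *torJ* is OFF in A.
Condition B:
ppGpp is present, so IrpJ is active.
No repressor is bound and IrpJ is active, so *dovN* is transcribed.
So DovN is produced and active.
Diaminopimelate is present, so VorQ is active.
With repressor VorQ bound, *pexZ* is not transcribed.
So PexZ is not produced.
No repressor is bound and DovN is active, so *nolB* is transcribed.
So NolB is produced and active.
Autoinducer-2 is present, so LomJ is inactive.
Required activator LomJ is absent, so *kepP* is not transcribed.
So KepP is not produced.
c-di-GMP is present, so IrpY is inactive.
With repressor NolB bound, *torJ* is not transcribed.
→ *torJ* is OFF in B.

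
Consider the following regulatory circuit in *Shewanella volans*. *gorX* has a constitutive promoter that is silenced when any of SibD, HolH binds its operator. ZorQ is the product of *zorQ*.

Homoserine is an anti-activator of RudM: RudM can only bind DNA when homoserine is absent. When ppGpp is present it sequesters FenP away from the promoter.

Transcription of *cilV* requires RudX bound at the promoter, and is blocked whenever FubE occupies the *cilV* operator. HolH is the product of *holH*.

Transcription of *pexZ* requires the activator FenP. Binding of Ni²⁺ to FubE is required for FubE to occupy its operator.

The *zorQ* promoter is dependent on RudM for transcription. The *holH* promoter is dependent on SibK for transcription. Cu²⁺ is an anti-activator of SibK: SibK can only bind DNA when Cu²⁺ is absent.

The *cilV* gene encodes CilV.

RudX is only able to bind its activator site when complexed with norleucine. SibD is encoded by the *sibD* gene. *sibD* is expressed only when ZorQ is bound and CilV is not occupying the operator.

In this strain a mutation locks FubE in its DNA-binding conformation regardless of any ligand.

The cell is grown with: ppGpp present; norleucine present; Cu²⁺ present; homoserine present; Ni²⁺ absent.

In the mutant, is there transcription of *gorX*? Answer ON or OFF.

ON

Norleucine is present, so RudX is active.
FubE is constitutively active in this strain.
With repressor FubE bound, *cilV* is not transcribed.
So CilV is not produced.
Homoserine is present, so RudM is inactive.
Required activator RudM is absent, so *zorQ* is not transcribed.
So ZorQ is not produced.
Required activator ZorQ is absent, so *sibD* is not transcribed.
So SibD is not produced.
Cu²⁺ is present, so SibK is inactive.
Required activator SibK is absent, so *holH* is not transcribed.
So HolH is not produced.
With no repressor bound, *gorX* is transcribed.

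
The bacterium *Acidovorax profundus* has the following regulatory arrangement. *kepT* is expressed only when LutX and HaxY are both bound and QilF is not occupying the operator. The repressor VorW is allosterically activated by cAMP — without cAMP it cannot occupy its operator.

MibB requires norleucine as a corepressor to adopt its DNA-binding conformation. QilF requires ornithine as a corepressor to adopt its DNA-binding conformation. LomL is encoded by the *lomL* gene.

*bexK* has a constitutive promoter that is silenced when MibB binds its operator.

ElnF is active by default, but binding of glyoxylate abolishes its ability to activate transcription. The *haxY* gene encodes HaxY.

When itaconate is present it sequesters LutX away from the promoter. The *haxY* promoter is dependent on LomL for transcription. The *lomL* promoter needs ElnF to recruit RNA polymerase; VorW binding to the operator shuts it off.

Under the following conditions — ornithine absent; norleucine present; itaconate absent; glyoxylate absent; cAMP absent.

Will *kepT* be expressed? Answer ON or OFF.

ON

Ornithine is absent, so QilF is inactive.
Itaconate is absent, so LutX is active.
Glyoxylate is absent, so ElnF is active.
cAMP is absent, so VorW is inactive.
No repressor is bound and ElnF is active, so *lomL* is transcribed.
So LomL is produced and active.
No repressor is bound and LomL is active, so *haxY* is transcribed.
So HaxY is produced and active.
No repressor is bound and LutX and HaxY are active, so *kepT* is transcribed.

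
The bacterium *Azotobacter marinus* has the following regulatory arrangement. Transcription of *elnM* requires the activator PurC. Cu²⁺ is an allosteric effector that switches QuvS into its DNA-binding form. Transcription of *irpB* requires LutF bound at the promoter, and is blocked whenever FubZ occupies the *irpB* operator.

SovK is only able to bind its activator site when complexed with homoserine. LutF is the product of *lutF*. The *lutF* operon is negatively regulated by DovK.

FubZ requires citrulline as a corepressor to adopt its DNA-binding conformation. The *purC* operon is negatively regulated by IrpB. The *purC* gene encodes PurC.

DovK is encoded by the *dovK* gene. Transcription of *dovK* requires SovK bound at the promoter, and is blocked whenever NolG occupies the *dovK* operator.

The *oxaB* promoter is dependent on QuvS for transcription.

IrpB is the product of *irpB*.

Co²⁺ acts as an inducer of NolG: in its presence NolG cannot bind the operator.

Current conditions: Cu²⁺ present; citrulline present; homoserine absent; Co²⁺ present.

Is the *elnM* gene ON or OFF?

ON

Homoserine is absent, so SovK is inactive.
Co²⁺ is present, so NolG is inactive.
Required activator SovK is absent, so *dovK* is not transcribed.
So DovK is not produced.
With no repressor bound, *lutF* is transcribed.
So LutF is produced and active.
Citrulline is present, so FubZ is active.
With repressor FubZ bound, *irpB* is not transcribed.
So IrpB is not produced.
With no repressor bound, *purC* is transcribed.
So PurC is produced and active.
No repressor is bound and PurC is active, so *elnM* is transcribed.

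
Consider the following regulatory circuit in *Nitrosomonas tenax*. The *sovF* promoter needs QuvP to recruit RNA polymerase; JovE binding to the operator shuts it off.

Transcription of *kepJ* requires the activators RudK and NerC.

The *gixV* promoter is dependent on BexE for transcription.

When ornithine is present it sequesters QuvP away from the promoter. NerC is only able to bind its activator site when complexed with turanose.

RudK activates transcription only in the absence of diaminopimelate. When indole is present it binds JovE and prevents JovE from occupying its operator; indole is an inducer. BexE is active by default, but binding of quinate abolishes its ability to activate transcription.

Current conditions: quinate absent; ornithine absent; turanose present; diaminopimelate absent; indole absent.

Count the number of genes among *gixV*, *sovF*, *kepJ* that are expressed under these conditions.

2

Quinate is absent, so BexE is active.
No repressor is bound and BexE is active, so *gixV* is transcribed.
→ *gixV* is ON.
Ornithine is absent, so QuvP is active.
Indole is absent, so JovE is active.
With repressor JovE bound, *sovF* is not transcribed.
→ *sovF* is OFF.
Diaminopimelate is absent, so RudK is active.
Turanose is present, so NerC is active.
No repressor is bound and RudK and NerC are active, so *kepJ* is transcribed.
→ *kepJ* is ON.
2 of the 3 genes are transcribed.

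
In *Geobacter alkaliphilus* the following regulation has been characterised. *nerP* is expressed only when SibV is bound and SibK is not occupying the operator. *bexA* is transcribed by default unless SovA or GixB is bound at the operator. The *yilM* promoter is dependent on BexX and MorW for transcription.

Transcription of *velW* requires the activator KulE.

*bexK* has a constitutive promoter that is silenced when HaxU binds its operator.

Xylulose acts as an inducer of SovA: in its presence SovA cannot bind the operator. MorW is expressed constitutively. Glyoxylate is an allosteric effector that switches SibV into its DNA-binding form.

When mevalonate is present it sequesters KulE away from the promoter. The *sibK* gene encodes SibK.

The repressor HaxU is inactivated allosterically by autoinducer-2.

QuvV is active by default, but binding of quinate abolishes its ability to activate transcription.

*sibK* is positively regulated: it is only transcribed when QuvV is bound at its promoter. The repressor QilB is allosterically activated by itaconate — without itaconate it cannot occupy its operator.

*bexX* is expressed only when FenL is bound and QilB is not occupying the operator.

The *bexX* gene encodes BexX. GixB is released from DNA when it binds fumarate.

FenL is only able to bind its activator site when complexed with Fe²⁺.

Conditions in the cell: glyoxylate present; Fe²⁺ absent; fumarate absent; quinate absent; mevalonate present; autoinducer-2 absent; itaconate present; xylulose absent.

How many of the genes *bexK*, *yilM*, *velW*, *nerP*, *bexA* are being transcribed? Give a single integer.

0

Autoinducer-2 is absent, so HaxU is active.
With repressor HaxU bound, *bexK* is not transcribed.
→ *bexK* is OFF.
Itaconate is present, so QilB is active.
Fe²⁺ is absent, so FenL is inactive.
With repressor QilB bound, *bexX* is not transcribed.
So BexX is not produced.
MorW is produced constitutively and is active.
Required activator BexX is absent, so *yilM* is not transcribed.
→ *yilM* is OFF.
Mevalonate is present, so KulE is inactive.
Required activator KulE is absent, so *velW* is not transcribed.
→ *velW* is OFF.
Glyoxylate is present, so SibV is active.
Quinate is absent, so QuvV is active.
No repressor is bound and QuvV is active, so *sibK* is transcribed.
So SibK is produced and active.
With repressor SibK bound, *nerP* is not transcribed.
→ *nerP* is OFF.
Xylulose is absent, so SovA is active.
Fumarate is absent, so GixB is active.
With repressor SovA bound, *bexA* is not transcribed.
→ *bexA* is OFF.
0 of the 5 genes are transcribed.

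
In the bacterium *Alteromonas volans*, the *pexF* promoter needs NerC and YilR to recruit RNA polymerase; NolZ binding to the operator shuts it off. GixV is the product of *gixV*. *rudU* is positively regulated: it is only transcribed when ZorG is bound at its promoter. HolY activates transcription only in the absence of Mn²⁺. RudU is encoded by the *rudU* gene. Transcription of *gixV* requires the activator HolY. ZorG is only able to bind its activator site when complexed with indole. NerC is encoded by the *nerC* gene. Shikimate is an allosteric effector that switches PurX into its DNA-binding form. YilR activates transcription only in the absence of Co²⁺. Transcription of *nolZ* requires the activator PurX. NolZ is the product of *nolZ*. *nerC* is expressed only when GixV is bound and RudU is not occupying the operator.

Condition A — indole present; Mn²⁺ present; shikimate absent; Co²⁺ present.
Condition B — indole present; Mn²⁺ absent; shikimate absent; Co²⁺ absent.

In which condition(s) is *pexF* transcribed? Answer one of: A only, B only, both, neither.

neither

Condition A:
Indole is present, so ZorG is active.
No repressor is bound and ZorG is active, so *rudU* is transcribed.
So RudU is produced and active.
Mn²⁺ is present, so HolY is inactive.
Required activator HolY is absent, so *gixV* is not transcribed.
So GixV is not produced.
With repressor RudU bound, *nerC* is not transcribed.
So NerC is not produced.
Shikimate is absent, so PurX is inactive.
Required activator PurX is absent, so *nolZ* is not transcribed.
So NolZ is not produced.
Co²⁺ is present, so YilR is inactive.
Required activator NerC is absent, so *pexF* is not transcribed.
→ *pexF* is OFF in A.
Condition B:
Indole is present, so ZorG is active.
No repressor is bound and ZorG is active, so *rudU* is transcribed.
So RudU is produced and active.
Mn²⁺ is absent, so HolY is active.
No repressor is bound and HolY is active, so *gixV* is transcribed.
So GixV is produced and active.
With repressor RudU bound, *nerC* is not transcribed.
So NerC is not produced.
Shikimate is absent, so PurX is inactive.
Required activator PurX is absent, so *nolZ* is not transcribed.
So NolZ is not produced.
Co²⁺ is absent, so YilR is active.
Required activator NerC is absent, so *pexF* is not transcribed.
→ *pexF* is OFF in B.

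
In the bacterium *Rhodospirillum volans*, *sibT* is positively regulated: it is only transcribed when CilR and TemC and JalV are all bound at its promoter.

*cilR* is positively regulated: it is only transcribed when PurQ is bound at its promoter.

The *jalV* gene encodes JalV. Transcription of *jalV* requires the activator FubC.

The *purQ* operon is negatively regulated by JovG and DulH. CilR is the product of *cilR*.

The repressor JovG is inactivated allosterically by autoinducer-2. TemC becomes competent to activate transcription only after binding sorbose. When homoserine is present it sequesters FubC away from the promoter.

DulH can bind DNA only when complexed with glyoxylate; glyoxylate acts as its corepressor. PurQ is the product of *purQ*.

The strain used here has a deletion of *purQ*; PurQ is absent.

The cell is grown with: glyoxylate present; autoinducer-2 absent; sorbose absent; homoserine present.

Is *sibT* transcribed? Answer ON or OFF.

PurQ is non-functional in this strain, so it has no effect.
Required activator PurQ is absent, so *cilR* is not transcribed.
So CilR is not produced.
Sorbose is absent, so TemC is inactive.
Homoserine is present, so FubC is inactive.
Required activator FubC is absent, so *jalV* is not transcribed.
So JalV is not produced.
Required activator CilR is absent, so *sibT* is not transcribed.

OFF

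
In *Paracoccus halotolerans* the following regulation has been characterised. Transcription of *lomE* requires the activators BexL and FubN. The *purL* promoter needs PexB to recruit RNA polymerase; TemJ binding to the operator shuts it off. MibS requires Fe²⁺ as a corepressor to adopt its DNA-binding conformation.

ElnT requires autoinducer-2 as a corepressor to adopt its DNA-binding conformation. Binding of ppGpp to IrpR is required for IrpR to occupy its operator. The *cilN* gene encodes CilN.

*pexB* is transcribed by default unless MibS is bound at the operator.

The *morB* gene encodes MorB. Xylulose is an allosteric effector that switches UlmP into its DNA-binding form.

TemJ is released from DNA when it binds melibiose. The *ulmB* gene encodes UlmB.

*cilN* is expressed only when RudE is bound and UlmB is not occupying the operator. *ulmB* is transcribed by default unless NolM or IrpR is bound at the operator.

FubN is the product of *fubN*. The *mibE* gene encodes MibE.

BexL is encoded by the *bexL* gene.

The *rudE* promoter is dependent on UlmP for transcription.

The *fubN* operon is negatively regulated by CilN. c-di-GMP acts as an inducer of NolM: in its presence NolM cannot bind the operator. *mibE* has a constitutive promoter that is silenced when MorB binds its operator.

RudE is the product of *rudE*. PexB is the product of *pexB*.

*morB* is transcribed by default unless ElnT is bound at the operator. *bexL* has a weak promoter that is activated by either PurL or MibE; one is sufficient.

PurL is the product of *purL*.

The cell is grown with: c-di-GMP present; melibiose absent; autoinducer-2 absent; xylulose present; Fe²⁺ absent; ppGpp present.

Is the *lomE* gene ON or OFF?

OFF

Melibiose is absent, so TemJ is active.
Fe²⁺ is absent, so MibS is inactive.
With no repressor bound, *pexB* is transcribed.
So PexB is produced and active.
With repressor TemJ bound, *purL* is not transcribed.
So PurL is not produced.
Autoinducer-2 is absent, so ElnT is inactive.
With no repressor bound, *morB* is transcribed.
So MorB is produced and active.
With repressor MorB bound, *mibE* is not transcribed.
So MibE is not produced.
No activator is available at the *bexL* promoter, so *bexL* is not transcribed.
So BexL is not produced.
c-di-GMP is present, so NolM is inactive.
ppGpp is present, so IrpR is active.
With repressor IrpR bound, *ulmB* is not transcribed.
So UlmB is not produced.
Xylulose is present, so UlmP is active.
No repressor is bound and UlmP is active, so *rudE* is transcribed.
So RudE is produced and active.
No repressor is bound and RudE is active, so *cilN* is transcribed.
So CilN is produced and active.
With repressor CilN bound, *fubN* is not transcribed.
So FubN is not produced.
Required activator BexL is absent, so *lomE* is not transcribed.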